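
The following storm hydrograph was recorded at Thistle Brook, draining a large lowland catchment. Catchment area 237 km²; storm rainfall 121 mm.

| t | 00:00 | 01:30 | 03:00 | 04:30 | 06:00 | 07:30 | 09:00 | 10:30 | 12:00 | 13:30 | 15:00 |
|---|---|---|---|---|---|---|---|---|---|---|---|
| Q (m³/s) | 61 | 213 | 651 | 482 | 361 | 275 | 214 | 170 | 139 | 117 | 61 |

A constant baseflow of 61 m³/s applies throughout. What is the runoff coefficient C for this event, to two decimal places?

ΣQ_DR = 2073 m³/s; V = ΣQ_DR·Δt = 1.119 × 10^7 m³.
Runoff depth d = V / A = 47.23 mm.
C = d / P = 47.23 / 121 = 0.39.

C ≈ 0.39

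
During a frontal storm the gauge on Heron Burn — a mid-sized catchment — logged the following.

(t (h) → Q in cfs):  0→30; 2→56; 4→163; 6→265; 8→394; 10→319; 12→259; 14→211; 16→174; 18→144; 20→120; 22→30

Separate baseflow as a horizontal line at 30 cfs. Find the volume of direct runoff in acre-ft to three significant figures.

Direct-runoff ordinates (Q − Q_b): 0.0, 26.0, 133.0, 235.0, 364.0, 289.0, 229.0, 181.0, 144.0, 114.0, 90.0, 0.0 cfs.
ΣQ_DR = 1805 cfs.
With Δt = 2 h = 7200 s, V = ΣQ_DR · Δt = 1805 × 7200 = 1.30 × 10^7 ft³ = 298 acre-ft.

V ≈ 298 acre-ft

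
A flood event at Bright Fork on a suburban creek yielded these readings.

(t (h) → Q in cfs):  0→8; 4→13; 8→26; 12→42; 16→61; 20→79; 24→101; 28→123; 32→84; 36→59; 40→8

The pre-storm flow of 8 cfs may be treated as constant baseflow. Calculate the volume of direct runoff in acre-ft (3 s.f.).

V ≈ 171 acre-ft

Direct-runoff ordinates (Q − Q_b): 0.0, 5.0, 18.0, 34.0, 53.0, 71.0, 93.0, 115.0, 76.0, 51.0, 0.0 cfs.
ΣQ_DR = 516.0 cfs.
With Δt = 4 h = 14400 s, V = ΣQ_DR · Δt = 516.0 × 14400 = 7.43 × 10^6 ft³ = 171 acre-ft.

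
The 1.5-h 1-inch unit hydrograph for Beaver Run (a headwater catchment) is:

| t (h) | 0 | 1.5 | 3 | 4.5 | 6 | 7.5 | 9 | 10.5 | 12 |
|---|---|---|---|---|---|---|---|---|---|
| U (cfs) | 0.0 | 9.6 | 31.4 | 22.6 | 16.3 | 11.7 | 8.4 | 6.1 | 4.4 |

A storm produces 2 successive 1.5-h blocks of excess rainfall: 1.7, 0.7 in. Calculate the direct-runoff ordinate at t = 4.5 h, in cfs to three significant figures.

By discrete convolution, Q_j = Σ (P_i / 1 in) · U_{j−i}.
At t = 4.5 h (j=3): Q = (1.7/1)·22.6 + (0.7/1)·31.4 = 60.4 cfs.

Q ≈ 60.4 cfs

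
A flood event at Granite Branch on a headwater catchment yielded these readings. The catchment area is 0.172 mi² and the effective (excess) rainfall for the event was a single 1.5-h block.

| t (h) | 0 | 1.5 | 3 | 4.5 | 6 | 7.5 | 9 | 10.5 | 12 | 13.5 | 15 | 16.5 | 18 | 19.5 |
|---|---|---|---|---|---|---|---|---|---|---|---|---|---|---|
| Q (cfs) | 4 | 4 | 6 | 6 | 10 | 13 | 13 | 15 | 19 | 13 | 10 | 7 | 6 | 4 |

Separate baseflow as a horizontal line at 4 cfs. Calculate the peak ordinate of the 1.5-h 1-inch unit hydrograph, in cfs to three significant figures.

U_p ≈ 15.0 cfs

Direct runoff: 0.0, 0.0, 2.0, 2.0, 6.0, 9.0, 9.0, 11.0, 15.0, 9.0, 6.0, 3.0, 2.0, 0.0 cfs; ΣQ_DR = 74.00 cfs, peak = 15.0 cfs.
Runoff depth d = ΣQ_DR·Δt / A = 74.00 × 5400 / (0.172 mi²) = 1.000 in.
The 1-inch UH is the DRH scaled by (1 in)/d, so U_p = 15.0 × 1/1.000 = 15.0 cfs.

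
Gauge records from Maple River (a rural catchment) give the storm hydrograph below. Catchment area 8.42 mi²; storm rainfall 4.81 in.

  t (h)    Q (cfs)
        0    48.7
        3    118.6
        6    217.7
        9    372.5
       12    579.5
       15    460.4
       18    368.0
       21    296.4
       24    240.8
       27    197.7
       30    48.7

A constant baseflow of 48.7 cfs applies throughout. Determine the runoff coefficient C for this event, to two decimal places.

ΣQ_DR = 2413 cfs; V = ΣQ_DR·Δt = 2.606 × 10^7 ft³.
Runoff depth d = V / A = 1.332 in.
C = d / P = 1.332 / 4.81 = 0.28.

C ≈ 0.28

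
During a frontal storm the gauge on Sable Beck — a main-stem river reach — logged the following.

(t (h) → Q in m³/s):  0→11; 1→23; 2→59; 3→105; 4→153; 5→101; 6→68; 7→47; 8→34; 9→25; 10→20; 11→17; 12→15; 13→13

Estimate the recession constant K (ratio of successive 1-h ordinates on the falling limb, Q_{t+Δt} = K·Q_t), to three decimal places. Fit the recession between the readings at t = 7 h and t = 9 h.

K ≈ 0.729

Using the recession-limb readings at t = 7 h and t = 9 h: Q falls from 47 to 25 m³/s over 2 intervals.
K = (Q₂/Q₁)^(1/2) = (25/47)^(1/2) = 0.729.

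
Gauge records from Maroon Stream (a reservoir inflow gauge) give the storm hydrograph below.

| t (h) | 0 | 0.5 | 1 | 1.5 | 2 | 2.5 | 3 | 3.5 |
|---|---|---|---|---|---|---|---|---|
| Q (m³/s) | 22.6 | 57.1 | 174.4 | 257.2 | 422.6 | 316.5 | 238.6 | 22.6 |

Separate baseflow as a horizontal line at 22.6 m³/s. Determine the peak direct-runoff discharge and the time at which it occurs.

Q_p = 400.0 m³/s at t = 2 h

Subtracting baseflow gives direct-runoff ordinates: 0.0, 34.5, 151.8, 234.6, 400.0, 293.9, 216.0, 0.0 m³/s.
The maximum is 400.0 m³/s, occurring at the reading for t = 2 h.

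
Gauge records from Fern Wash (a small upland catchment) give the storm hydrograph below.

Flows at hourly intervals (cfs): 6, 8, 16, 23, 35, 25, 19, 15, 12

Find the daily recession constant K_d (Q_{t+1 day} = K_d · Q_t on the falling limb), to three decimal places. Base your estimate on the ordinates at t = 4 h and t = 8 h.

Between t = 4 h and t = 8 h the flow falls from 35 to 12 cfs over 4×1 h = 4 h.
Per-interval ratio K = (12/35)^(1/4) = 0.7652; K_d = K^(24/1) = 0.002.

K_d ≈ 0.002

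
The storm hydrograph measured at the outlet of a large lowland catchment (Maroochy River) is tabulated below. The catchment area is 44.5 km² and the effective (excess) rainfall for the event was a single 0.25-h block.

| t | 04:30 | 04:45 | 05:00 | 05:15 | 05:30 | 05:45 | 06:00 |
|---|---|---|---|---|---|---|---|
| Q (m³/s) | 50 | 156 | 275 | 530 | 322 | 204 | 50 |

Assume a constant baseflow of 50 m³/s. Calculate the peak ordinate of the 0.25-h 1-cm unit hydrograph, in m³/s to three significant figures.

U_p ≈ 192 m³/s

Direct runoff: 0.0, 106.0, 225.0, 480.0, 272.0, 154.0, 0.0 m³/s; ΣQ_DR = 1237 m³/s, peak = 480.0 m³/s.
Runoff depth d = ΣQ_DR·Δt / A = 1237 × 900 / (44.5 km²) = 25.02 mm.
The 1-cm UH is the DRH scaled by (10 mm)/d, so U_p = 480.0 × 10/25.02 = 192 m³/s.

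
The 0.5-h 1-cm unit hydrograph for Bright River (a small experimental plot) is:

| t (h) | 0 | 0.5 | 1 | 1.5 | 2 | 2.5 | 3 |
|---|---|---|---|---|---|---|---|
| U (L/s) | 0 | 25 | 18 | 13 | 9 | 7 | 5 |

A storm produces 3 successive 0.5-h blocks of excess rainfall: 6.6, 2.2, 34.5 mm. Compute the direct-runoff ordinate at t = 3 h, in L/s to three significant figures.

By discrete convolution, Q_j = Σ (P_i / 10 mm) · U_{j−i}.
At t = 3 h (j=6): Q = (6.6/10)·5 + (2.2/10)·7 + (34.5/10)·9 = 35.9 L/s.

Q ≈ 35.9 L/s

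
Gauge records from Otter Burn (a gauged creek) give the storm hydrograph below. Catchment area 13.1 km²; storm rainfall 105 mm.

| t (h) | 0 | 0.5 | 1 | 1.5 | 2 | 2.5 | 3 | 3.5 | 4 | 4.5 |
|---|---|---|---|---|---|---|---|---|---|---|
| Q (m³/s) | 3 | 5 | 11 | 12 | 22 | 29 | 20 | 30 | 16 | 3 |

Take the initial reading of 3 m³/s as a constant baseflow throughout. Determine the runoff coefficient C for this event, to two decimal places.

C ≈ 0.16

ΣQ_DR = 121.0 m³/s; V = ΣQ_DR·Δt = 2.178 × 10^5 m³.
Runoff depth d = V / A = 16.63 mm.
C = d / P = 16.63 / 105 = 0.16.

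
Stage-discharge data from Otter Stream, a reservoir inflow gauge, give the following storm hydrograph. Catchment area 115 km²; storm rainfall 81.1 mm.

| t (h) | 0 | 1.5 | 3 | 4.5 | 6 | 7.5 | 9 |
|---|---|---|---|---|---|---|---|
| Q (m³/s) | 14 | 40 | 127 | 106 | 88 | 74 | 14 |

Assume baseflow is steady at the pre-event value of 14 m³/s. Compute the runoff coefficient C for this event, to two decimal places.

ΣQ_DR = 365.0 m³/s; V = ΣQ_DR·Δt = 1.971 × 10^6 m³.
Runoff depth d = V / A = 17.14 mm.
C = d / P = 17.14 / 81.1 = 0.21.

C ≈ 0.21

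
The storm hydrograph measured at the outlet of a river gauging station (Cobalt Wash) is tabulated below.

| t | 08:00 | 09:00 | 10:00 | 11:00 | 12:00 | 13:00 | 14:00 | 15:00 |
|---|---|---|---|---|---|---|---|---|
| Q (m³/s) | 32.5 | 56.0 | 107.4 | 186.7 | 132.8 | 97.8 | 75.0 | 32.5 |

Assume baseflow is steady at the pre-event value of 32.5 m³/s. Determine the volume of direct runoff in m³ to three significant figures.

Direct-runoff ordinates (Q − Q_b): 0.0, 23.5, 74.9, 154.2, 100.3, 65.3, 42.5, 0.0 m³/s.
ΣQ_DR = 460.7 m³/s.
With Δt = 1 h = 3600 s, V = ΣQ_DR · Δt = 460.7 × 3600 = 1.66 × 10^6 m³.

V ≈ 1.66 × 10^6 m³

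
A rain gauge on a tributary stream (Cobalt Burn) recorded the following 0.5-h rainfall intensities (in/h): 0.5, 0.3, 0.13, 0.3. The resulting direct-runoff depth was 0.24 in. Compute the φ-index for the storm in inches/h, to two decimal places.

φ ≈ 0.21 in/h

Only the 3 blocks with intensity above φ contribute runoff: 0.5, 0.3, 0.3 in/h.
Σ(I−φ)·Δt = d  ⇒  (0.5+0.3+0.3 − 3φ)·0.5 = 0.24
φ = (1.100 − 0.24/0.5) / 3 = 0.21 in/h.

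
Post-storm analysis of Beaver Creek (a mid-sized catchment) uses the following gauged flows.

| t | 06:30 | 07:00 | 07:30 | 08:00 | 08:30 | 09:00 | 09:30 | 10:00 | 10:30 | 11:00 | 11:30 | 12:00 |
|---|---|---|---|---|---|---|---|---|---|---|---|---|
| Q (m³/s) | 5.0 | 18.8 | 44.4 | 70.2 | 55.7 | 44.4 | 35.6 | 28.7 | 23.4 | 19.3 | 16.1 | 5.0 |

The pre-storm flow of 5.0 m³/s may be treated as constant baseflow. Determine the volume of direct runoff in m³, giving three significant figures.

Direct-runoff ordinates (Q − Q_b): 0.0, 13.8, 39.4, 65.2, 50.7, 39.4, 30.6, 23.7, 18.4, 14.3, 11.1, 0.0 m³/s.
ΣQ_DR = 306.6 m³/s.
With Δt = 0.5 h = 1800 s, V = ΣQ_DR · Δt = 306.6 × 1800 = 5.52 × 10^5 m³.

V ≈ 5.52 × 10^5 m³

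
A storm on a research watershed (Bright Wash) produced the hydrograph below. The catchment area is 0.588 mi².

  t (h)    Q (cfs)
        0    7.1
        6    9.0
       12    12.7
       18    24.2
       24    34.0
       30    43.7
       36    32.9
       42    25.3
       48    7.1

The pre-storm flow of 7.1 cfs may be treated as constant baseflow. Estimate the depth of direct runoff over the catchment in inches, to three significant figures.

Direct runoff: 0.0, 1.9, 5.6, 17.1, 26.9, 36.6, 25.8, 18.2, 0.0 cfs; ΣQ_DR = 132.1 cfs.
V = ΣQ_DR · Δt = 132.1 × 21600 s = 2.853 × 10^6 ft³.
Over A = 0.588 mi², depth = V / A = 2.09 in.

d ≈ 2.09 in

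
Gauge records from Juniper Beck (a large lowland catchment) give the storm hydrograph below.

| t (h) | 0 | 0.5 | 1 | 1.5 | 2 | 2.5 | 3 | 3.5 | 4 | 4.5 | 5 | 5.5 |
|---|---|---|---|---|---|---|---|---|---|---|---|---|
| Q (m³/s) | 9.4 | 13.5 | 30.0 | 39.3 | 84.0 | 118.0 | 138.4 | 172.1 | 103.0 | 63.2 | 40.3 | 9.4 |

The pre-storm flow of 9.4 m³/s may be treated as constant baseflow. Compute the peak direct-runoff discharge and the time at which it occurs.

Q_p = 162.7 m³/s at t = 3.5 h

Subtracting baseflow gives direct-runoff ordinates: 0.0, 4.1, 20.6, 29.9, 74.6, 108.6, 129.0, 162.7, 93.6, 53.8, 30.9, 0.0 m³/s.
The maximum is 162.7 m³/s, occurring at the reading for t = 3.5 h.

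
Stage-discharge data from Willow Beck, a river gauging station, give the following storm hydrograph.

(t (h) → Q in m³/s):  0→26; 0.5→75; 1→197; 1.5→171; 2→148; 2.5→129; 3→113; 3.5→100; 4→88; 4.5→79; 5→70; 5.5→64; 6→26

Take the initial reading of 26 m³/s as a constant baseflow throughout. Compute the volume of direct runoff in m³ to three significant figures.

V ≈ 1.71 × 10^6 m³

Direct-runoff ordinates (Q − Q_b): 0.0, 49.0, 171.0, 145.0, 122.0, 103.0, 87.0, 74.0, 62.0, 53.0, 44.0, 38.0, 0.0 m³/s.
ΣQ_DR = 948.0 m³/s.
With Δt = 0.5 h = 1800 s, V = ΣQ_DR · Δt = 948.0 × 1800 = 1.71 × 10^6 m³.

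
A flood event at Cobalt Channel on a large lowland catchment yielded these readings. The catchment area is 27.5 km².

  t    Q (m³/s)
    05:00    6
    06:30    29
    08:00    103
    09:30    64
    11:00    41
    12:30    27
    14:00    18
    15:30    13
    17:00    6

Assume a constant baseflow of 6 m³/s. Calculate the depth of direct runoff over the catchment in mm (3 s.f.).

Direct runoff: 0.0, 23.0, 97.0, 58.0, 35.0, 21.0, 12.0, 7.0, 0.0 m³/s; ΣQ_DR = 253.0 m³/s.
V = ΣQ_DR · Δt = 253.0 × 5400 s = 1.366 × 10^6 m³.
Over A = 27.5 km², depth = V / A = 49.7 mm.

d ≈ 49.7 mm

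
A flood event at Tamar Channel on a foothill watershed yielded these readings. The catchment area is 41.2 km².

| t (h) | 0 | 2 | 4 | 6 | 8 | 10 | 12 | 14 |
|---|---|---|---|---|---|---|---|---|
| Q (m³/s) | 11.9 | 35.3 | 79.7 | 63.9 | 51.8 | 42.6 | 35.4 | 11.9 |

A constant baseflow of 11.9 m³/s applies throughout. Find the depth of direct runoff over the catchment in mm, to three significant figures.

Direct runoff: 0.0, 23.4, 67.8, 52.0, 39.9, 30.7, 23.5, 0.0 m³/s; ΣQ_DR = 237.3 m³/s.
V = ΣQ_DR · Δt = 237.3 × 7200 s = 1.709 × 10^6 m³.
Over A = 41.2 km², depth = V / A = 41.5 mm.

d ≈ 41.5 mm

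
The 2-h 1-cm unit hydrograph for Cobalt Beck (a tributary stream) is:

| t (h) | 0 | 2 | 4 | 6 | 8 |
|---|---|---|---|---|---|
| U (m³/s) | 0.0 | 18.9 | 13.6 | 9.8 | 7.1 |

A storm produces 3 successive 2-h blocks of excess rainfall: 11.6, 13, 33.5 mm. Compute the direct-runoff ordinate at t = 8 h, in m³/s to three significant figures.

Q ≈ 66.5 m³/s

By discrete convolution, Q_j = Σ (P_i / 10 mm) · U_{j−i}.
At t = 8 h (j=4): Q = (11.6/10)·7.1 + (13/10)·9.8 + (33.5/10)·13.6 = 66.5 m³/s.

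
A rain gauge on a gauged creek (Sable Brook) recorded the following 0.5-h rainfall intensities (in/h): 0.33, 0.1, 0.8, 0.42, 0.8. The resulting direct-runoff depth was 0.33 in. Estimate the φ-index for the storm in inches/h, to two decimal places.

φ ≈ 0.47 in/h

Only the 2 blocks with intensity above φ contribute runoff: 0.8, 0.8 in/h.
Σ(I−φ)·Δt = d  ⇒  (0.8+0.8 − 2φ)·0.5 = 0.33
φ = (1.600 − 0.33/0.5) / 2 = 0.47 in/h.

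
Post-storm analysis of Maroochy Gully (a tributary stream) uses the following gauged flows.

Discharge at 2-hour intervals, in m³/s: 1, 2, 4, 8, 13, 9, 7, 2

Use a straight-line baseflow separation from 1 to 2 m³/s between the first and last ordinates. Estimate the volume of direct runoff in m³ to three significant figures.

V ≈ 2.45 × 10^5 m³

Direct-runoff ordinates (Q − Q_b): 0.00, 0.86, 2.71, 6.57, 11.43, 7.29, 5.14, 0.00 m³/s.
ΣQ_DR = 34.00 m³/s.
With Δt = 2 h = 7200 s, V = ΣQ_DR · Δt = 34.00 × 7200 = 2.45 × 10^5 m³.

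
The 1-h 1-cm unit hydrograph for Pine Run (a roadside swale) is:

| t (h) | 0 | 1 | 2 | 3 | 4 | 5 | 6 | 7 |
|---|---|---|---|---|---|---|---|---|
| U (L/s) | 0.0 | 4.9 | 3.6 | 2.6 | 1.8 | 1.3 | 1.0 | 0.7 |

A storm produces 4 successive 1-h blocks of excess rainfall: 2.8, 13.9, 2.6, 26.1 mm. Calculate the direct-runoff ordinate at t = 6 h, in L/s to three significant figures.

By discrete convolution, Q_j = Σ (P_i / 10 mm) · U_{j−i}.
At t = 6 h (j=6): Q = (2.8/10)·1.0 + (13.9/10)·1.3 + (2.6/10)·1.8 + (26.1/10)·2.6 = 9.34 L/s.

Q ≈ 9.34 L/s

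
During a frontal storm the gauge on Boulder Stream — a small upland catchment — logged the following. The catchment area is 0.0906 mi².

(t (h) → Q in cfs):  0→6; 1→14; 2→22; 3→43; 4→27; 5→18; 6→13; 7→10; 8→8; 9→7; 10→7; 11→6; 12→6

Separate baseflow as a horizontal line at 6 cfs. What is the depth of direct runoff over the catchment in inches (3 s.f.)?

d ≈ 1.86 in

Direct runoff: 0.0, 8.0, 16.0, 37.0, 21.0, 12.0, 7.0, 4.0, 2.0, 1.0, 1.0, 0.0, 0.0 cfs; ΣQ_DR = 109.0 cfs.
V = ΣQ_DR · Δt = 109.0 × 3600 s = 3.924 × 10^5 ft³.
Over A = 0.0906 mi², depth = V / A = 1.86 in.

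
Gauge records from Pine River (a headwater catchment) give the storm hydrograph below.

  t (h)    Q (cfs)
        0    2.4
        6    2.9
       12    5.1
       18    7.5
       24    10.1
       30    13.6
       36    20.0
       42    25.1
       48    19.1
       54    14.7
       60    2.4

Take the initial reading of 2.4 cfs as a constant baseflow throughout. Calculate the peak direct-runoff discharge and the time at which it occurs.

Subtracting baseflow gives direct-runoff ordinates: 0.0, 0.5, 2.7, 5.1, 7.7, 11.2, 17.6, 22.7, 16.7, 12.3, 0.0 cfs.
The maximum is 22.7 cfs, occurring at the reading for t = 42 h.

Q_p = 22.7 cfs at t = 42 h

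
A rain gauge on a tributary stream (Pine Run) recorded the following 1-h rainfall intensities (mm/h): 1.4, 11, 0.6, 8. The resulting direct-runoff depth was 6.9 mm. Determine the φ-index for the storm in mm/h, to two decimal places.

φ ≈ 6.05 mm/h

Only the 2 blocks with intensity above φ contribute runoff: 11, 8 mm/h.
Σ(I−φ)·Δt = d  ⇒  (11+8 − 2φ)·1 = 6.9
φ = (19.00 − 6.9/1) / 2 = 6.05 mm/h.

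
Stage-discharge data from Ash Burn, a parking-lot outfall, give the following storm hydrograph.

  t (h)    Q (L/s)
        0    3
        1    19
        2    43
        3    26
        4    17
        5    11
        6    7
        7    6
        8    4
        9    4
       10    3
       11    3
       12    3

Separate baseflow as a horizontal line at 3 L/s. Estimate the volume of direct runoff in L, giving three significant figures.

V ≈ 3.96 × 10^5 L

Direct-runoff ordinates (Q − Q_b): 0.0, 16.0, 40.0, 23.0, 14.0, 8.0, 4.0, 3.0, 1.0, 1.0, 0.0, 0.0, 0.0 L/s.
ΣQ_DR = 110.0 L/s.
With Δt = 1 h = 3600 s, V = ΣQ_DR · Δt = 110.0 × 3600 = 3.96 × 10^5 L.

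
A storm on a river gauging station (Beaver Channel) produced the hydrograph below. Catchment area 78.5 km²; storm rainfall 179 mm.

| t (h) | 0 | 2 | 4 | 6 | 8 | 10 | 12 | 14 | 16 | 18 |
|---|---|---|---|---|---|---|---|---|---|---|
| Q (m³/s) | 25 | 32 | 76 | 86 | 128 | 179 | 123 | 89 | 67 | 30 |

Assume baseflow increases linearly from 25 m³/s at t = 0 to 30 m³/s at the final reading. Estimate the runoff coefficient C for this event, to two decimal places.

ΣQ_DR = 560.0 m³/s; V = ΣQ_DR·Δt = 4.032 × 10^6 m³.
Runoff depth d = V / A = 51.36 mm.
C = d / P = 51.36 / 179 = 0.29.

C ≈ 0.29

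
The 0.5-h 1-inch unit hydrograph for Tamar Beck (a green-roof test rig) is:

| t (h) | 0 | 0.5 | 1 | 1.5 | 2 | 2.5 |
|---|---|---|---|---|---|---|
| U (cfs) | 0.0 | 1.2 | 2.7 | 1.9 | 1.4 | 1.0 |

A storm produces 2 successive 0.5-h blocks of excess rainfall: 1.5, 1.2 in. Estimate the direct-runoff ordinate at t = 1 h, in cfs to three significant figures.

By discrete convolution, Q_j = Σ (P_i / 1 in) · U_{j−i}.
At t = 1 h (j=2): Q = (1.5/1)·2.7 + (1.2/1)·1.2 = 5.49 cfs.

Q ≈ 5.49 cfs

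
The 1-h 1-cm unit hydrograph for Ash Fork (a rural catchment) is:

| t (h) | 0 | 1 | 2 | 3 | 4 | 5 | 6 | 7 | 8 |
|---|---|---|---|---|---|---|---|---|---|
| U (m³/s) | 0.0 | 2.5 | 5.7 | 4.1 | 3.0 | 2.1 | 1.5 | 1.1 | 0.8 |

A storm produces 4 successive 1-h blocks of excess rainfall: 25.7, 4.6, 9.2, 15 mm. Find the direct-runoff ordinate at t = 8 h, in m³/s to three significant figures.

By discrete convolution, Q_j = Σ (P_i / 10 mm) · U_{j−i}.
At t = 8 h (j=8): Q = (25.7/10)·0.8 + (4.6/10)·1.1 + (9.2/10)·1.5 + (15/10)·2.1 = 7.09 m³/s.

Q ≈ 7.09 m³/s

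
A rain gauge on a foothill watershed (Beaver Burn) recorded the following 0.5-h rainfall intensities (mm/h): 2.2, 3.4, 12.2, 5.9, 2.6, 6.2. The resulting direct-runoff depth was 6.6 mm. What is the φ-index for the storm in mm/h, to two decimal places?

Only the 3 blocks with intensity above φ contribute runoff: 12.2, 5.9, 6.2 mm/h.
Σ(I−φ)·Δt = d  ⇒  (12.2+5.9+6.2 − 3φ)·0.5 = 6.6
φ = (24.30 − 6.6/0.5) / 3 = 3.70 mm/h.

φ ≈ 3.70 mm/h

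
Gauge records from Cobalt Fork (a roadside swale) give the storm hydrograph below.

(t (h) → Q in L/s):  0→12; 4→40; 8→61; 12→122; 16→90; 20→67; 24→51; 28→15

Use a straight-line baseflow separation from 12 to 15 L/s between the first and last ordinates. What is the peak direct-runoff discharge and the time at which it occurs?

Subtracting baseflow gives direct-runoff ordinates: 0.00, 27.57, 48.14, 108.71, 76.29, 52.86, 36.43, 0.00 L/s.
The maximum is 108.71 L/s, occurring at the reading for t = 12 h.

Q_p = 108.71 L/s at t = 12 h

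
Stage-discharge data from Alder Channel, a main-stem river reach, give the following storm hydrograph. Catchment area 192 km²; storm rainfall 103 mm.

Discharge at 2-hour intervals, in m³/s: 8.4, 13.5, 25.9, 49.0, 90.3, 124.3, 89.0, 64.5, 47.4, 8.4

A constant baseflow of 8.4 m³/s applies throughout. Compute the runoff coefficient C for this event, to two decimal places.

ΣQ_DR = 436.7 m³/s; V = ΣQ_DR·Δt = 3.144 × 10^6 m³.
Runoff depth d = V / A = 16.38 mm.
C = d / P = 16.38 / 103 = 0.16.

C ≈ 0.16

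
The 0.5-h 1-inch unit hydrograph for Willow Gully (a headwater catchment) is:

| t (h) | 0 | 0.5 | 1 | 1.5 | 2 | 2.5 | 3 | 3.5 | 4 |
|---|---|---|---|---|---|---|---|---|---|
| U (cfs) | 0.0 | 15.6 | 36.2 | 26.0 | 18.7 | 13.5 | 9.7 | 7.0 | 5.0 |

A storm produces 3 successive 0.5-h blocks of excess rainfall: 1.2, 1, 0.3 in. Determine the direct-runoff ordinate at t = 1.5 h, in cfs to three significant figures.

Q ≈ 72.1 cfs

By discrete convolution, Q_j = Σ (P_i / 1 in) · U_{j−i}.
At t = 1.5 h (j=3): Q = (1.2/1)·26.0 + (1/1)·36.2 + (0.3/1)·15.6 = 72.1 cfs.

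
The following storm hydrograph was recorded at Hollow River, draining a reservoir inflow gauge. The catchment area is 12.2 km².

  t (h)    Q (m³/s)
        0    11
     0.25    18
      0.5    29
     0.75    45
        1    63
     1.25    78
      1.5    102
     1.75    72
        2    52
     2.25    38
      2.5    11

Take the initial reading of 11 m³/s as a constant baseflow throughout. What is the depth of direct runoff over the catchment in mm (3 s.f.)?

Direct runoff: 0.0, 7.0, 18.0, 34.0, 52.0, 67.0, 91.0, 61.0, 41.0, 27.0, 0.0 m³/s; ΣQ_DR = 398.0 m³/s.
V = ΣQ_DR · Δt = 398.0 × 900 s = 3.582 × 10^5 m³.
Over A = 12.2 km², depth = V / A = 29.4 mm.

d ≈ 29.4 mm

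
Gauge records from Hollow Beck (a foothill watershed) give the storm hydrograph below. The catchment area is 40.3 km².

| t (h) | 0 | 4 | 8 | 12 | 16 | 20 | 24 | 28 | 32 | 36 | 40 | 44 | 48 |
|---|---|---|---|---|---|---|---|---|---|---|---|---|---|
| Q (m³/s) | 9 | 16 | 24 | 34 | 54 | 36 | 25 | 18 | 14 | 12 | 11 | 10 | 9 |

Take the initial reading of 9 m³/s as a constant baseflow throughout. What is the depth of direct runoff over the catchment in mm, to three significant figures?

d ≈ 55.4 mm

Direct runoff: 0.0, 7.0, 15.0, 25.0, 45.0, 27.0, 16.0, 9.0, 5.0, 3.0, 2.0, 1.0, 0.0 m³/s; ΣQ_DR = 155.0 m³/s.
V = ΣQ_DR · Δt = 155.0 × 14400 s = 2.232 × 10^6 m³.
Over A = 40.3 km², depth = V / A = 55.4 mm.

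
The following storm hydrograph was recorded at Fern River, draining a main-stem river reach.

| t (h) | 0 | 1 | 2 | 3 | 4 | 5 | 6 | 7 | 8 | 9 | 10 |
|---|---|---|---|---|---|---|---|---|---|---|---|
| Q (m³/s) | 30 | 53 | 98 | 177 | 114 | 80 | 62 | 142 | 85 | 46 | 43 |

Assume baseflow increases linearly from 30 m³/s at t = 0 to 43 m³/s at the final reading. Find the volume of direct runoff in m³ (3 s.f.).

Direct-runoff ordinates (Q − Q_b): 0.00, 21.70, 65.40, 143.10, 78.80, 43.50, 24.20, 102.90, 44.60, 4.30, 0.00 m³/s.
ΣQ_DR = 528.5 m³/s.
With Δt = 1 h = 3600 s, V = ΣQ_DR · Δt = 528.5 × 3600 = 1.90 × 10^6 m³.

V ≈ 1.90 × 10^6 m³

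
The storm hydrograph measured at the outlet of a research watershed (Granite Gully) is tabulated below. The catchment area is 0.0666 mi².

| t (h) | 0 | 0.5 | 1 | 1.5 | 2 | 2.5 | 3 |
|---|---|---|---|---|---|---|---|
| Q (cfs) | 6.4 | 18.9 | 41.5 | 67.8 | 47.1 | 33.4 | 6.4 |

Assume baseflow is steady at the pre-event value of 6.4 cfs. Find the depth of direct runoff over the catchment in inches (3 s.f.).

Direct runoff: 0.0, 12.5, 35.1, 61.4, 40.7, 27.0, 0.0 cfs; ΣQ_DR = 176.7 cfs.
V = ΣQ_DR · Δt = 176.7 × 1800 s = 3.181 × 10^5 ft³.
Over A = 0.0666 mi², depth = V / A = 2.06 in.

d ≈ 2.06 in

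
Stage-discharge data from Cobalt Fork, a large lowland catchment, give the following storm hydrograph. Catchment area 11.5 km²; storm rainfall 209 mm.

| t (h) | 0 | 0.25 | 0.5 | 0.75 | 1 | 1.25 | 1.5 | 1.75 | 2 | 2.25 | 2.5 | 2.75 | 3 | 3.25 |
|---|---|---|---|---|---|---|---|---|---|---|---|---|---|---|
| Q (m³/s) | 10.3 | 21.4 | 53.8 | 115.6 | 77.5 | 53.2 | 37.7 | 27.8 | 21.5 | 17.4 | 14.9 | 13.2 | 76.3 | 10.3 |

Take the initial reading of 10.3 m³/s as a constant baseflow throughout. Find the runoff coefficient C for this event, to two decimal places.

C ≈ 0.15

ΣQ_DR = 406.7 m³/s; V = ΣQ_DR·Δt = 3.660 × 10^5 m³.
Runoff depth d = V / A = 31.83 mm.
C = d / P = 31.83 / 209 = 0.15.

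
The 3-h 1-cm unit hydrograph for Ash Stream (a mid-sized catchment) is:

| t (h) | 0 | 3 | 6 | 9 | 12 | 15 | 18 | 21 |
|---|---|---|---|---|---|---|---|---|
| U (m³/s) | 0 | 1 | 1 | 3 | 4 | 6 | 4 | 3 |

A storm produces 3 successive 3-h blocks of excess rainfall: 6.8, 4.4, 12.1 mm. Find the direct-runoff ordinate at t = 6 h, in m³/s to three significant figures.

By discrete convolution, Q_j = Σ (P_i / 10 mm) · U_{j−i}.
At t = 6 h (j=2): Q = (6.8/10)·1 + (4.4/10)·1 + (12.1/10)·0 = 1.12 m³/s.

Q ≈ 1.12 m³/s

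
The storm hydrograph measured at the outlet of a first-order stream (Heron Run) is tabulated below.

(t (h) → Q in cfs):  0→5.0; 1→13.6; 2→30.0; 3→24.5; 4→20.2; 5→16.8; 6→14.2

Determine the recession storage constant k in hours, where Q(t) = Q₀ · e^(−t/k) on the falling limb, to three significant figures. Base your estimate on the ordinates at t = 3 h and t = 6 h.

k ≈ 5.50 h

On the falling limb, Q drops from 24.5 to 14.2 cfs between t = 3 h and t = 6 h (Δt = 3 h).
k = −Δt / ln(Q₂/Q₁) = −3 / ln(14.2/24.5) = 5.50 h.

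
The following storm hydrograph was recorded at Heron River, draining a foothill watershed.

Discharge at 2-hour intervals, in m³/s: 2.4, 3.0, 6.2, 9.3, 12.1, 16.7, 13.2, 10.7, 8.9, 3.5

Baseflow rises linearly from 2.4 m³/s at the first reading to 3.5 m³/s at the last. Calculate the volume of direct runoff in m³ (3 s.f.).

V ≈ 4.07 × 10^5 m³

Direct-runoff ordinates (Q − Q_b): 0.00, 0.48, 3.56, 6.53, 9.21, 13.69, 10.07, 7.44, 5.52, 0.00 m³/s.
ΣQ_DR = 56.50 m³/s.
With Δt = 2 h = 7200 s, V = ΣQ_DR · Δt = 56.50 × 7200 = 4.07 × 10^5 m³.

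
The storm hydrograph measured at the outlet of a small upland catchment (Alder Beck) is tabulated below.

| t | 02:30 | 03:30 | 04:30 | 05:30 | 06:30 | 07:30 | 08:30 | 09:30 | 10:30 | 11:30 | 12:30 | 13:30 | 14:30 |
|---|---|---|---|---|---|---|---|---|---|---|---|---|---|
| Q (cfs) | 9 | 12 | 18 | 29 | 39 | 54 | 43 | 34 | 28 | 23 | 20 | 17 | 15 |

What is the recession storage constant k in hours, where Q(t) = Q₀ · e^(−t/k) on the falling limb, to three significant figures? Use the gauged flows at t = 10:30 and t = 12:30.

On the falling limb, Q drops from 28 to 20 cfs between t = 10:30 and t = 12:30 (Δt = 2 h).
k = −Δt / ln(Q₂/Q₁) = −2 / ln(20/28) = 5.94 h.

k ≈ 5.94 h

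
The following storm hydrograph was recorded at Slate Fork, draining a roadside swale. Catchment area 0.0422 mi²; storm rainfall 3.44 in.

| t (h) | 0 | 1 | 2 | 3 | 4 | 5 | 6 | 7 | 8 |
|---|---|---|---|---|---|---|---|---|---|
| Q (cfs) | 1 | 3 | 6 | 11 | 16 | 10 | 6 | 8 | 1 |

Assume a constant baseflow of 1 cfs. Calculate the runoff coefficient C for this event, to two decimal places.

C ≈ 0.57

ΣQ_DR = 53.00 cfs; V = ΣQ_DR·Δt = 1.908 × 10^5 ft³.
Runoff depth d = V / A = 1.946 in.
C = d / P = 1.946 / 3.44 = 0.57.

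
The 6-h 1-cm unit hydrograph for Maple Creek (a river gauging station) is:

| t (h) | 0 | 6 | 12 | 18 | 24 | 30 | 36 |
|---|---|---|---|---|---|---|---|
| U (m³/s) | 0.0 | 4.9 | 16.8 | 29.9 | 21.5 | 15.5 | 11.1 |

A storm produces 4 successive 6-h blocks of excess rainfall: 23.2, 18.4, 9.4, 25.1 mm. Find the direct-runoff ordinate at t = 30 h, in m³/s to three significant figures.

By discrete convolution, Q_j = Σ (P_i / 10 mm) · U_{j−i}.
At t = 30 h (j=5): Q = (23.2/10)·15.5 + (18.4/10)·21.5 + (9.4/10)·29.9 + (25.1/10)·16.8 = 146 m³/s.

Q ≈ 146 m³/s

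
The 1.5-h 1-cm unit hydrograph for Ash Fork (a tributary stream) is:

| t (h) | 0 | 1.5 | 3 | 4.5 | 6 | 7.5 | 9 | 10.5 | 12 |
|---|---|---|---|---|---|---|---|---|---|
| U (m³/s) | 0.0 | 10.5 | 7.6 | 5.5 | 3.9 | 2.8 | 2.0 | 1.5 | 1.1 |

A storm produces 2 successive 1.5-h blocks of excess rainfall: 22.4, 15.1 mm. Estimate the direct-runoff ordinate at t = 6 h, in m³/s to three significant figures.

By discrete convolution, Q_j = Σ (P_i / 10 mm) · U_{j−i}.
At t = 6 h (j=4): Q = (22.4/10)·3.9 + (15.1/10)·5.5 = 17.0 m³/s.

Q ≈ 17.0 m³/s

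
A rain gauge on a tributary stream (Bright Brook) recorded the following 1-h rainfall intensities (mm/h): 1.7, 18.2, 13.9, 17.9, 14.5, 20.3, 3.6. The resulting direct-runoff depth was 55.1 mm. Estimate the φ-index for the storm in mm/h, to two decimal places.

φ ≈ 5.94 mm/h

Only the 5 blocks with intensity above φ contribute runoff: 18.2, 13.9, 17.9, 14.5, 20.3 mm/h.
Σ(I−φ)·Δt = d  ⇒  (18.2+13.9+17.9+14.5+20.3 − 5φ)·1 = 55.1
φ = (84.80 − 55.1/1) / 5 = 5.94 mm/h.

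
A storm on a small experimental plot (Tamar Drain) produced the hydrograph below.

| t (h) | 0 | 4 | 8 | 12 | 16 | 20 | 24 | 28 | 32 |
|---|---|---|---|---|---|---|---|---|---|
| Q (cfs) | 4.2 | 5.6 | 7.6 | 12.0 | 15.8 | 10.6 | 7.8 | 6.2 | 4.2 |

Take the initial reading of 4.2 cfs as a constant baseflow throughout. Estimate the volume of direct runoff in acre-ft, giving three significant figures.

V ≈ 12.0 acre-ft

Direct-runoff ordinates (Q − Q_b): 0.0, 1.4, 3.4, 7.8, 11.6, 6.4, 3.6, 2.0, 0.0 cfs.
ΣQ_DR = 36.20 cfs.
With Δt = 4 h = 14400 s, V = ΣQ_DR · Δt = 36.20 × 14400 = 5.21 × 10^5 ft³ = 12.0 acre-ft.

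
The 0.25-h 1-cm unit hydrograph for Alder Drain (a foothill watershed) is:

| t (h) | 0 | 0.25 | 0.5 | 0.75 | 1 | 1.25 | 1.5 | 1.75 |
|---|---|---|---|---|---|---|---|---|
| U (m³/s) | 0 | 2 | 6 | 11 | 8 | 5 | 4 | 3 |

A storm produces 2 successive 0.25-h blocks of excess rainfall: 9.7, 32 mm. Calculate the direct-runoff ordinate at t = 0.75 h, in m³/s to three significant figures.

Q ≈ 29.9 m³/s

By discrete convolution, Q_j = Σ (P_i / 10 mm) · U_{j−i}.
At t = 0.75 h (j=3): Q = (9.7/10)·11 + (32/10)·6 = 29.9 m³/s.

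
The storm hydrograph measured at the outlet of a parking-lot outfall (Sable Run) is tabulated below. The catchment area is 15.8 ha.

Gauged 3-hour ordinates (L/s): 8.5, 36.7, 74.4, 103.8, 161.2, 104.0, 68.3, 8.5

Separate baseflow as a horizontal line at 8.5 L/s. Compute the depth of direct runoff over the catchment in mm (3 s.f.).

d ≈ 34.0 mm

Direct runoff: 0.0, 28.2, 65.9, 95.3, 152.7, 95.5, 59.8, 0.0 L/s; ΣQ_DR = 497.4 L/s.
V = ΣQ_DR · Δt = 497.4 × 10800 s = 5.372 × 10^6 L.
Over A = 15.8 ha, depth = V / A = 34.0 mm.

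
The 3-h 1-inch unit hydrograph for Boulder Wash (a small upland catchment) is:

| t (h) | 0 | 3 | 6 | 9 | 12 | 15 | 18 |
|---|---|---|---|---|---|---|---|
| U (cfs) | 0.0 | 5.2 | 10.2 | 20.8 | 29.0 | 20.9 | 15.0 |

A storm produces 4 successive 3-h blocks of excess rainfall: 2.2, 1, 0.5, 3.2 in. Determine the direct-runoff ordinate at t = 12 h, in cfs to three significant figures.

Q ≈ 106 cfs

By discrete convolution, Q_j = Σ (P_i / 1 in) · U_{j−i}.
At t = 12 h (j=4): Q = (2.2/1)·29.0 + (1/1)·20.8 + (0.5/1)·10.2 + (3.2/1)·5.2 = 106 cfs.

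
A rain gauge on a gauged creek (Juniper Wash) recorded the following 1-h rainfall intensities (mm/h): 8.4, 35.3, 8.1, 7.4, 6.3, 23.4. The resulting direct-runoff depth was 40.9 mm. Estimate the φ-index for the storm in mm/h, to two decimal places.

φ ≈ 8.90 mm/h

Only the 2 blocks with intensity above φ contribute runoff: 35.3, 23.4 mm/h.
Σ(I−φ)·Δt = d  ⇒  (35.3+23.4 − 2φ)·1 = 40.9
φ = (58.70 − 40.9/1) / 2 = 8.90 mm/h.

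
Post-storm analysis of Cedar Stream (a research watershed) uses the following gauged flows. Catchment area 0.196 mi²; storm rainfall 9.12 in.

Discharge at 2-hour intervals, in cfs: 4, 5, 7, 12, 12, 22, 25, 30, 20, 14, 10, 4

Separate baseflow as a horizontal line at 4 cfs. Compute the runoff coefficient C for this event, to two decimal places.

C ≈ 0.20

ΣQ_DR = 117.0 cfs; V = ΣQ_DR·Δt = 8.424 × 10^5 ft³.
Runoff depth d = V / A = 1.850 in.
C = d / P = 1.850 / 9.12 = 0.20.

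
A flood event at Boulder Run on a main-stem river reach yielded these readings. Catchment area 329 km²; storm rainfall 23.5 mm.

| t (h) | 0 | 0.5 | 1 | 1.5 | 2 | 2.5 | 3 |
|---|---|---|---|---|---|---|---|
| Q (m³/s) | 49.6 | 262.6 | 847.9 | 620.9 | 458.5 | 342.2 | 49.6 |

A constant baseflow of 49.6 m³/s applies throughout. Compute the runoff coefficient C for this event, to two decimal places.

C ≈ 0.53

ΣQ_DR = 2284 m³/s; V = ΣQ_DR·Δt = 4.111 × 10^6 m³.
Runoff depth d = V / A = 12.50 mm.
C = d / P = 12.50 / 23.5 = 0.53.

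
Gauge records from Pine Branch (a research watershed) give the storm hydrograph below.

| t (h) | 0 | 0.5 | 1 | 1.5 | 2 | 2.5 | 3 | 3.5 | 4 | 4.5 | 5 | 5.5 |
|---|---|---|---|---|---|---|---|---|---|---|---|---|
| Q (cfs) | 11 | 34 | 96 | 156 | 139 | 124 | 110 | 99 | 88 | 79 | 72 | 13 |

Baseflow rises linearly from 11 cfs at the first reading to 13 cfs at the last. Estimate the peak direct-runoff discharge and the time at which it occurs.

Subtracting baseflow gives direct-runoff ordinates: 0.00, 22.82, 84.64, 144.45, 127.27, 112.09, 97.91, 86.73, 75.55, 66.36, 59.18, 0.00 cfs.
The maximum is 144.45 cfs, occurring at the reading for t = 1.5 h.

Q_p = 144.45 cfs at t = 1.5 h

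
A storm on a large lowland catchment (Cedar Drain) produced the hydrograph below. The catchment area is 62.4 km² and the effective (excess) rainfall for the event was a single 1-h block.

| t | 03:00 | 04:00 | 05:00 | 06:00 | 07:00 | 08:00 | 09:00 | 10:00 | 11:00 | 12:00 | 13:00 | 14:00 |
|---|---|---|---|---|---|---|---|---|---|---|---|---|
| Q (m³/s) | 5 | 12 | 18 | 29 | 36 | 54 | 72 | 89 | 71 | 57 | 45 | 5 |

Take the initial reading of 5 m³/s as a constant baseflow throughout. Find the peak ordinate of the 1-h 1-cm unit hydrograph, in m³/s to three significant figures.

Direct runoff: 0.0, 7.0, 13.0, 24.0, 31.0, 49.0, 67.0, 84.0, 66.0, 52.0, 40.0, 0.0 m³/s; ΣQ_DR = 433.0 m³/s, peak = 84.0 m³/s.
Runoff depth d = ΣQ_DR·Δt / A = 433.0 × 3600 / (62.4 km²) = 24.98 mm.
The 1-cm UH is the DRH scaled by (10 mm)/d, so U_p = 84.0 × 10/24.98 = 33.6 m³/s.

U_p ≈ 33.6 m³/s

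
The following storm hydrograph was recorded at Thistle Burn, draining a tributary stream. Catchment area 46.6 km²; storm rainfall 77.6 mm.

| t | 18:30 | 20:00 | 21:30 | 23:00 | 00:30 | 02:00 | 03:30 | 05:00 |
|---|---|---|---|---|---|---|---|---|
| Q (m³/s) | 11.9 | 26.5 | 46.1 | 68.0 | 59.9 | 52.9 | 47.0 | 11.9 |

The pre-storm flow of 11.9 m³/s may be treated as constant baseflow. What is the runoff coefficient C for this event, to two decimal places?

C ≈ 0.34

ΣQ_DR = 229.0 m³/s; V = ΣQ_DR·Δt = 1.237 × 10^6 m³.
Runoff depth d = V / A = 26.54 mm.
C = d / P = 26.54 / 77.6 = 0.34.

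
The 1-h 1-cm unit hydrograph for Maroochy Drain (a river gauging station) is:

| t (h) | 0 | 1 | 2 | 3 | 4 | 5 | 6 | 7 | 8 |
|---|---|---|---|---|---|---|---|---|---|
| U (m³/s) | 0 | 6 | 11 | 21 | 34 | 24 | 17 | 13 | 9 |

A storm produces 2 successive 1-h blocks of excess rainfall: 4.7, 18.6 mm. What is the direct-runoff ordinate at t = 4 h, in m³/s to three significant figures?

By discrete convolution, Q_j = Σ (P_i / 10 mm) · U_{j−i}.
At t = 4 h (j=4): Q = (4.7/10)·34 + (18.6/10)·21 = 55.0 m³/s.

Q ≈ 55.0 m³/s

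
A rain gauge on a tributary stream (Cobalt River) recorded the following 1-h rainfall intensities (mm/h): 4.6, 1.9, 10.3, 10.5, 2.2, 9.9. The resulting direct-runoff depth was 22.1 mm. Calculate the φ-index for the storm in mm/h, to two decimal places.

φ ≈ 3.30 mm/h

Only the 4 blocks with intensity above φ contribute runoff: 4.6, 10.3, 10.5, 9.9 mm/h.
Σ(I−φ)·Δt = d  ⇒  (4.6+10.3+10.5+9.9 − 4φ)·1 = 22.1
φ = (35.30 − 22.1/1) / 4 = 3.30 mm/h.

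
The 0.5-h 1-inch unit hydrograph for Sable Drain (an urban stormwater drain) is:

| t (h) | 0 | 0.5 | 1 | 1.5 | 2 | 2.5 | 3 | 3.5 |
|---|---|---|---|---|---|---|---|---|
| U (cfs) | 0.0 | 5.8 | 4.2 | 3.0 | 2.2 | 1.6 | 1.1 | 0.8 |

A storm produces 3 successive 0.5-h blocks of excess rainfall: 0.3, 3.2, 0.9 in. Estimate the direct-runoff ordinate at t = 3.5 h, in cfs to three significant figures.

Q ≈ 5.20 cfs

By discrete convolution, Q_j = Σ (P_i / 1 in) · U_{j−i}.
At t = 3.5 h (j=7): Q = (0.3/1)·0.8 + (3.2/1)·1.1 + (0.9/1)·1.6 = 5.20 cfs.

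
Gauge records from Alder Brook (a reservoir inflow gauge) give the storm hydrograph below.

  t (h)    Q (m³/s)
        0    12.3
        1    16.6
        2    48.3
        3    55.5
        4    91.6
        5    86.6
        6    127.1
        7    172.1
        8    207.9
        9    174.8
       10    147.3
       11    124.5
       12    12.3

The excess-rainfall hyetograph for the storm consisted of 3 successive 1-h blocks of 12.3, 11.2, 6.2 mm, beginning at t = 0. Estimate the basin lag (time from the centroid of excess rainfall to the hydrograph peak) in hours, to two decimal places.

t_L ≈ 6.71 h

Centroid of excess rainfall: t_c = Σ P_i·t̄_i / ΣP_i = 1.2946 h (block centres at 0.5, 1.5, 2.5 h).
Hydrograph peak occurs at t = 8 h, so basin lag t_L = 8 − 1.2946 = 6.71 h.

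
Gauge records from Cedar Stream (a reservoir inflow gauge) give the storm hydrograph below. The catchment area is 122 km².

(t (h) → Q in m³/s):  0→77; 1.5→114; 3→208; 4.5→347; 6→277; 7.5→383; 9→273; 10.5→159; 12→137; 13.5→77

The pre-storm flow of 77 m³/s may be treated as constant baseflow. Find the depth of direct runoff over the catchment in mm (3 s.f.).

Direct runoff: 0.0, 37.0, 131.0, 270.0, 200.0, 306.0, 196.0, 82.0, 60.0, 0.0 m³/s; ΣQ_DR = 1282 m³/s.
V = ΣQ_DR · Δt = 1282 × 5400 s = 6.923 × 10^6 m³.
Over A = 122 km², depth = V / A = 56.7 mm.

d ≈ 56.7 mm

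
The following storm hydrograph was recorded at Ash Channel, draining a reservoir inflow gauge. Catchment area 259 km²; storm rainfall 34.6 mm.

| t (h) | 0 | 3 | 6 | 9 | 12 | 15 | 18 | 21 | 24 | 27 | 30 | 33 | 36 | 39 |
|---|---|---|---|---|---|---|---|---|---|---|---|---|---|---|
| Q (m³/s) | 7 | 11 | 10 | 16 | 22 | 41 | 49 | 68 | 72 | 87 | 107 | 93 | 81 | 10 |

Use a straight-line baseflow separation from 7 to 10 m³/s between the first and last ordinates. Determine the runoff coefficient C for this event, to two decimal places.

C ≈ 0.67

ΣQ_DR = 555.0 m³/s; V = ΣQ_DR·Δt = 5.994 × 10^6 m³.
Runoff depth d = V / A = 23.14 mm.
C = d / P = 23.14 / 34.6 = 0.67.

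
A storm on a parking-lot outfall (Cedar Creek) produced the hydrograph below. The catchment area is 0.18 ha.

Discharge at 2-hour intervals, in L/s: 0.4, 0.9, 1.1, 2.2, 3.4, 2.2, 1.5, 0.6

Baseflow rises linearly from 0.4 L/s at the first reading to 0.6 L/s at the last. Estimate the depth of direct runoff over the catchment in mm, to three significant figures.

Direct runoff: 0.00, 0.47, 0.64, 1.71, 2.89, 1.66, 0.93, 0.00 L/s; ΣQ_DR = 8.300 L/s.
V = ΣQ_DR · Δt = 8.300 × 7200 s = 59760 L.
Over A = 0.18 ha, depth = V / A = 33.2 mm.

d ≈ 33.2 mm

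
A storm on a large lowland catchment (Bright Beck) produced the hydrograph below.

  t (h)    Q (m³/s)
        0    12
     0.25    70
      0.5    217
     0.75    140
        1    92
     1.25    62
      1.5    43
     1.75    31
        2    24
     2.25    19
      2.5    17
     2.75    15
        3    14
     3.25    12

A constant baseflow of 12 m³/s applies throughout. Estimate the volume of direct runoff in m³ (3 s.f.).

V ≈ 5.40 × 10^5 m³

Direct-runoff ordinates (Q − Q_b): 0.0, 58.0, 205.0, 128.0, 80.0, 50.0, 31.0, 19.0, 12.0, 7.0, 5.0, 3.0, 2.0, 0.0 m³/s.
ΣQ_DR = 600.0 m³/s.
With Δt = 0.25 h = 900 s, V = ΣQ_DR · Δt = 600.0 × 900 = 5.40 × 10^5 m³.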